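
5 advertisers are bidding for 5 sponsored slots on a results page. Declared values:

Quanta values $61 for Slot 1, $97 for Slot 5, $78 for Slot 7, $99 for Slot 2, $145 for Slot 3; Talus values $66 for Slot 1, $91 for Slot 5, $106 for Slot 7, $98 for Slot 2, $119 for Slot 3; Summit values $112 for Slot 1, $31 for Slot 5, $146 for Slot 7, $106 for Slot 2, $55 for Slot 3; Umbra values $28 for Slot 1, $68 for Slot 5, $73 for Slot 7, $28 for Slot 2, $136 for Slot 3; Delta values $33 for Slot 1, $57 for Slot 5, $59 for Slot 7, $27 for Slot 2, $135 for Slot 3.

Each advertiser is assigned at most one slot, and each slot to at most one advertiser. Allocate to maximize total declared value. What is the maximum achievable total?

Optimal: Quanta→Slot 2 ($99), Talus→Slot 7 ($106), Summit→Slot 1 ($112), Umbra→Slot 5 ($68), Delta→Slot 3 ($135) — total 99+106+112+68+135 = $520.
Column-greedy (each slot in turn goes to its best remaining advertiser) gives $478, worse by 42.
Next-best assignment: Quanta→Slot 5, Talus→Slot 2, Summit→Slot 1, Umbra→Slot 7, Delta→Slot 3 = $515.
Swapping Quanta↔Summit (Quanta→Slot 1 $61, Summit→Slot 2 $106) loses 44.

Max total: $520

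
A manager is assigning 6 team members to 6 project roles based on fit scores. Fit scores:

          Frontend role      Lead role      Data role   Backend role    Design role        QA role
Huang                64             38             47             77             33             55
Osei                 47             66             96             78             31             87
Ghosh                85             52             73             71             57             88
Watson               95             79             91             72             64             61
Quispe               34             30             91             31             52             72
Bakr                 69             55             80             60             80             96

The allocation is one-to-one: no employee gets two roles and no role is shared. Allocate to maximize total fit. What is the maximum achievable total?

Optimal: Huang→Backend role (77 pts), Osei→QA role (87 pts), Ghosh→Frontend role (85 pts), Watson→Lead role (79 pts), Quispe→Data role (91 pts), Bakr→Design role (80 pts) — total 77+87+85+79+91+80 = 499 pts.
Row-greedy (each employee in turn takes its best remaining role) gives 463 pts, worse by 36.
Swapping Ghosh↔Osei (Ghosh→QA role 88 pts, Osei→Frontend role 47 pts) loses 37.
Checked against all permutations: 499 pts is optimal.

Maximum total: 499 pts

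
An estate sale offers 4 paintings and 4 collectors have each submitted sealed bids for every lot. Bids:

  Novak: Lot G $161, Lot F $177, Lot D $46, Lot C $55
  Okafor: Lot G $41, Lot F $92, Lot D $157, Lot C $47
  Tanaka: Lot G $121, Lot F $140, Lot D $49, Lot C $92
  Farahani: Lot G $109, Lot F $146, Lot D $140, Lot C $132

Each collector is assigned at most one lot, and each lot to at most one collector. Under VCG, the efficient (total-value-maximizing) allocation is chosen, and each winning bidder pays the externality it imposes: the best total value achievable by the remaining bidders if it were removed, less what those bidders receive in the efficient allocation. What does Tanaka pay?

Tanaka pays $16.

Efficient allocation: Novak→Lot G ($161), Okafor→Lot D ($157), Tanaka→Lot F ($140), Farahani→Lot C ($132); total welfare W = $590.
Tanaka receives Lot F at value $140, so the others get W − 140 = $450.
Without Tanaka: best allocation of the remaining 3 bidders over all 4 lots is Novak→Lot F ($177), Okafor→Lot D ($157), Farahani→Lot C ($132), total $466.
VCG payment = (others' best without Tanaka) − (others' welfare with Tanaka) = 466 − 450 = $16.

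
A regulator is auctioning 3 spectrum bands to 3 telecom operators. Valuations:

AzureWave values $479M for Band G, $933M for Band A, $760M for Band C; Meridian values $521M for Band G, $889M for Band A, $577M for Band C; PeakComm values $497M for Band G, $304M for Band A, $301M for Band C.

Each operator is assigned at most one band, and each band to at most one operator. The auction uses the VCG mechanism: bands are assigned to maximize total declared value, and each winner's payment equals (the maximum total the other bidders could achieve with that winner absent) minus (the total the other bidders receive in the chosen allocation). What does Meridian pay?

Efficient allocation: AzureWave→Band C ($760M), Meridian→Band A ($889M), PeakComm→Band G ($497M); total welfare W = $2146M.
Meridian receives Band A at value $889M, so the others get W − 889 = $1257M.
Without Meridian: best allocation of the remaining 2 bidders over all 3 bands is AzureWave→Band A ($933M), PeakComm→Band G ($497M), total $1430M.
VCG payment = (others' best without Meridian) − (others' welfare with Meridian) = 1430 − 1257 = $173M.

Meridian pays $173M.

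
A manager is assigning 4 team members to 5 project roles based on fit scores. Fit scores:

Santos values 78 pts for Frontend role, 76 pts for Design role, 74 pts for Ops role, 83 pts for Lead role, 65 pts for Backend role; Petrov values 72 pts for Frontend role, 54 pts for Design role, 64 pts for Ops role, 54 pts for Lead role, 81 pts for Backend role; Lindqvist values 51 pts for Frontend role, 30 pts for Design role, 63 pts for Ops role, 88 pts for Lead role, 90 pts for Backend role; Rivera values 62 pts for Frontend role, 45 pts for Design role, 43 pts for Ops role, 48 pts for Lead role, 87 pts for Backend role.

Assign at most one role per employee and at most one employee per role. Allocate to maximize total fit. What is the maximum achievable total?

Maximum total: 323 pts

Optimal: Santos→Design role (76 pts), Petrov→Frontend role (72 pts), Lindqvist→Lead role (88 pts), Rivera→Backend role (87 pts) — total 76+72+88+87 = 323 pts.
Row-greedy (each employee in turn takes its best remaining role) gives 289 pts, worse by 34.
Next-best assignment: Santos→Ops role, Petrov→Frontend role, Lindqvist→Lead role, Rivera→Backend role = 321 pts.
Swapping Rivera↔Lindqvist (Rivera→Lead role 48 pts, Lindqvist→Backend role 90 pts) loses 37.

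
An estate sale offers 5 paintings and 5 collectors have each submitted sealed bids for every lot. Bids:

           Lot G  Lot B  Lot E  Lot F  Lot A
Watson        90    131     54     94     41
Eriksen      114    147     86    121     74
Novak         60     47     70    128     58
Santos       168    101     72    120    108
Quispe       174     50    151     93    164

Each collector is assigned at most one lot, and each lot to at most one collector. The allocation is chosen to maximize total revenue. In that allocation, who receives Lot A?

Quispe receives Lot A.

Optimal: Watson→Lot B ($131), Eriksen→Lot E ($86), Novak→Lot F ($128), Santos→Lot G ($168), Quispe→Lot A ($164) — total 131+86+128+168+164 = $677.
Max-entry greedy (repeatedly take the single best remaining cell) gives $611, worse by 66.
Swapping Novak↔Eriksen (Novak→Lot E $70, Eriksen→Lot F $121) loses 23.
No other one-to-one assignment exceeds $677.
Quispe's own top lot is Lot G ($174), but forcing Quispe→Lot G and reassigning the rest optimally gives only $627 — worse by 50.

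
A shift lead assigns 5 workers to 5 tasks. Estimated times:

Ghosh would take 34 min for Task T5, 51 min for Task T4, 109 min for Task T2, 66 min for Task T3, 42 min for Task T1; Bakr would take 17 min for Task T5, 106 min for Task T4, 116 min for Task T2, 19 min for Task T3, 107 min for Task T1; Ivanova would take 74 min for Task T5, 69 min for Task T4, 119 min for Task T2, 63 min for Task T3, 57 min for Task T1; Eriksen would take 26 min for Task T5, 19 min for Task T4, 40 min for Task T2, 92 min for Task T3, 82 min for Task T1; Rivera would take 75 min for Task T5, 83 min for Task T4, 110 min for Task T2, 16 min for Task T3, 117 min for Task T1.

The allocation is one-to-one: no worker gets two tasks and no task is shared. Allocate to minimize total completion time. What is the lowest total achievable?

Treat this as an assignment problem: match each worker to one task.
Optimal: Ghosh→Task T4 (51 min), Bakr→Task T5 (17 min), Ivanova→Task T1 (57 min), Eriksen→Task T2 (40 min), Rivera→Task T3 (16 min) — total 51+17+57+40+16 = 181 min.
Column-greedy (each task in turn goes to its cheapest remaining worker) gives 218 min, worse by 37.

Minimum total: 181 min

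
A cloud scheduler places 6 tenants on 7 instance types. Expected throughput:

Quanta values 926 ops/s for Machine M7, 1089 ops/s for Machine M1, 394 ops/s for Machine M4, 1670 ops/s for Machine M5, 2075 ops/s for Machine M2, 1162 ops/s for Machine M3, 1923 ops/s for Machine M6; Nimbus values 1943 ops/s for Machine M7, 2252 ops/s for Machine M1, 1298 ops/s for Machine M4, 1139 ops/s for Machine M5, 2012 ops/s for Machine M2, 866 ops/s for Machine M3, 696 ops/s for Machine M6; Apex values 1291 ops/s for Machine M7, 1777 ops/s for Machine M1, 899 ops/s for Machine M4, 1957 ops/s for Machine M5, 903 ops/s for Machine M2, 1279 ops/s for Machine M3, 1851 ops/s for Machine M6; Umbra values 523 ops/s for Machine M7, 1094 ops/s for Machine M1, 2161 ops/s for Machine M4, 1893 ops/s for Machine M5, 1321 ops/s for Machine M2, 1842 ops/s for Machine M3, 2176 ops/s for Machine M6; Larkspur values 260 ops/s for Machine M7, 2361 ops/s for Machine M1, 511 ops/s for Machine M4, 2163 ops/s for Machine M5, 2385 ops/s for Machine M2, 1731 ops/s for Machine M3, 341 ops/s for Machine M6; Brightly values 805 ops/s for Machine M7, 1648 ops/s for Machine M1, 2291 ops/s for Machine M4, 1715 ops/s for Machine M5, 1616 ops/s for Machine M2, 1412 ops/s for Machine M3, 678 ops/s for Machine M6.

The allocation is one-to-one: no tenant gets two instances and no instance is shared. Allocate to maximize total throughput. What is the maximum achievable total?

This is the linear assignment problem.
Optimal: Quanta→Machine M2 (2075 ops/s), Nimbus→Machine M7 (1943 ops/s), Apex→Machine M5 (1957 ops/s), Umbra→Machine M6 (2176 ops/s), Larkspur→Machine M1 (2361 ops/s), Brightly→Machine M4 (2291 ops/s) — total 2075+1943+1957+2176+2361+2291 = 12803 ops/s.
Row-greedy (each tenant in turn takes its best remaining instance) gives 12482 ops/s, worse by 321.
Next-best assignment: Quanta→Machine M6, Nimbus→Machine M1, Apex→Machine M5, Umbra→Machine M3, Larkspur→Machine M2, Brightly→Machine M4 = 12650 ops/s.

Max total: 12803 ops/s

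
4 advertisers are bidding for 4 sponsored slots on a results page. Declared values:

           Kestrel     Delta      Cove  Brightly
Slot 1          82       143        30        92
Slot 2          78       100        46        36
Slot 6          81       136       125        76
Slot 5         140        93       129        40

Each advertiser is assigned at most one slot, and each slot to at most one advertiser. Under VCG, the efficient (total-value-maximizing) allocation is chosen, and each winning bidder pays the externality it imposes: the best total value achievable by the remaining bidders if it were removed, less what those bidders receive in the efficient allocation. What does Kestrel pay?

Efficient allocation: Kestrel→Slot 5 ($140), Delta→Slot 2 ($100), Cove→Slot 6 ($125), Brightly→Slot 1 ($92); total welfare W = $457.
Kestrel receives Slot 5 at value $140, so the others get W − 140 = $317.
Without Kestrel: best allocation of the remaining 3 bidders over all 4 slots is Delta→Slot 6 ($136), Cove→Slot 5 ($129), Brightly→Slot 1 ($92), total $357.
VCG payment = (others' best without Kestrel) − (others' welfare with Kestrel) = 357 − 317 = $40.

Kestrel pays $40.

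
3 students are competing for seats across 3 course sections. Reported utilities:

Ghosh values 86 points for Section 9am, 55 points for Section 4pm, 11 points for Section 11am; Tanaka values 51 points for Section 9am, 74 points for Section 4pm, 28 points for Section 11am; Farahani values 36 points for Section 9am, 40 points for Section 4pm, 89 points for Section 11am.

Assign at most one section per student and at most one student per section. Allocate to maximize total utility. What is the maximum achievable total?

Max total: 249 points

This is a one-to-one assignment (maximum-weight bipartite matching).
Optimal: Ghosh→Section 9am (86 points), Tanaka→Section 4pm (74 points), Farahani→Section 11am (89 points) — total 86+74+89 = 249 points.
Next-best assignment: Ghosh→Section 4pm, Tanaka→Section 9am, Farahani→Section 11am = 195 points.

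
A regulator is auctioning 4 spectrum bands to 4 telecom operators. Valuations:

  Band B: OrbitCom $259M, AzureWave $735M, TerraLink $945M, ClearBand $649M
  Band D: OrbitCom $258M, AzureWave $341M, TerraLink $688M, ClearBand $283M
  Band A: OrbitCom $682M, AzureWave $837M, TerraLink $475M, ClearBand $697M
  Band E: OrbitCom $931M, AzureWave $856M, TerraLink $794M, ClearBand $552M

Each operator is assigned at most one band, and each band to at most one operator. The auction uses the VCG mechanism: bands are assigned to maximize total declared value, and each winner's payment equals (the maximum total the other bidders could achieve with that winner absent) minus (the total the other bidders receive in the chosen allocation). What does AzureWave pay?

AzureWave pays $305M.

Efficient allocation: OrbitCom→Band E ($931M), AzureWave→Band A ($837M), TerraLink→Band D ($688M), ClearBand→Band B ($649M); total welfare W = $3105M.
AzureWave receives Band A at value $837M, so the others get W − 837 = $2268M.
Without AzureWave: best allocation of the remaining 3 bidders over all 4 bands is OrbitCom→Band E ($931M), TerraLink→Band B ($945M), ClearBand→Band A ($697M), total $2573M.
VCG payment = (others' best without AzureWave) − (others' welfare with AzureWave) = 2573 − 2268 = $305M.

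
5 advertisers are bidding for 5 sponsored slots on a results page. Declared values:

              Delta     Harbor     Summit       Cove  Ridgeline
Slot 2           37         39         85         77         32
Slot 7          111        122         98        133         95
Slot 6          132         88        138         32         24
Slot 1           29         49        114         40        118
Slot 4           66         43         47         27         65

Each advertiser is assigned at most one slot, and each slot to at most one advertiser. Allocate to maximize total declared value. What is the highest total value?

This is a one-to-one assignment (maximum-weight bipartite matching).
Optimal: Delta→Slot 4 ($66), Harbor→Slot 7 ($122), Summit→Slot 6 ($138), Cove→Slot 2 ($77), Ridgeline→Slot 1 ($118) — total 66+122+138+77+118 = $521.

Maximum total: $521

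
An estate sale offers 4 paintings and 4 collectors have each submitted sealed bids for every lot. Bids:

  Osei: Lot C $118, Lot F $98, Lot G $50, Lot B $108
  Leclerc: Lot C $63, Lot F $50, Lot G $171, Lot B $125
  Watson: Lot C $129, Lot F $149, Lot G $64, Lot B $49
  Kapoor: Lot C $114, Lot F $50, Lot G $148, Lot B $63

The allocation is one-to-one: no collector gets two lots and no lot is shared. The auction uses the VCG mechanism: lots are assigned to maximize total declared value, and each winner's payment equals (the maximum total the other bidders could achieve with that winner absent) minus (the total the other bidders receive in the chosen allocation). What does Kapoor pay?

Kapoor pays $10.

Efficient allocation: Osei→Lot B ($108), Leclerc→Lot G ($171), Watson→Lot F ($149), Kapoor→Lot C ($114); total welfare W = $542.
Kapoor receives Lot C at value $114, so the others get W − 114 = $428.
Without Kapoor: best allocation of the remaining 3 bidders over all 4 lots is Osei→Lot C ($118), Leclerc→Lot G ($171), Watson→Lot F ($149), total $438.
VCG payment = (others' best without Kapoor) − (others' welfare with Kapoor) = 438 − 428 = $10.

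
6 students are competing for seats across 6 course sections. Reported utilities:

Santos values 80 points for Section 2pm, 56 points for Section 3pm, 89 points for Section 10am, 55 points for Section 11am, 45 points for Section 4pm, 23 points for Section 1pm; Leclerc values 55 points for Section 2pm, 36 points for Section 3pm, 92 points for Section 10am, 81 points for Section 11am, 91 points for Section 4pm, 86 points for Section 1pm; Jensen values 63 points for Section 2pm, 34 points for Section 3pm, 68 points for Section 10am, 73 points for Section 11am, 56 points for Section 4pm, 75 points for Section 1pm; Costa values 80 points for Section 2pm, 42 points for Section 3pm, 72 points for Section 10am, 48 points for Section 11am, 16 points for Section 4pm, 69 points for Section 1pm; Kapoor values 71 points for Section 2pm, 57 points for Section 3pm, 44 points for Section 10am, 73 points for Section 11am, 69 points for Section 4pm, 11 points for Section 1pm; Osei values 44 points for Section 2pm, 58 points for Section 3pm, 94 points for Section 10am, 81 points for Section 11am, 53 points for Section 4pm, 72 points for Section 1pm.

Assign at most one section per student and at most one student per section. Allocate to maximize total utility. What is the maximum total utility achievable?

Maximum total: 473 points

Optimal: Santos→Section 10am (89 points), Leclerc→Section 4pm (91 points), Jensen→Section 1pm (75 points), Costa→Section 2pm (80 points), Kapoor→Section 3pm (57 points), Osei→Section 11am (81 points) — total 89+91+75+80+57+81 = 473 points.
Row-greedy (each student in turn takes its best remaining section) gives 466 points, worse by 7.
Next-best assignment: Santos→Section 3pm, Leclerc→Section 4pm, Jensen→Section 1pm, Costa→Section 2pm, Kapoor→Section 11am, Osei→Section 10am = 469 points.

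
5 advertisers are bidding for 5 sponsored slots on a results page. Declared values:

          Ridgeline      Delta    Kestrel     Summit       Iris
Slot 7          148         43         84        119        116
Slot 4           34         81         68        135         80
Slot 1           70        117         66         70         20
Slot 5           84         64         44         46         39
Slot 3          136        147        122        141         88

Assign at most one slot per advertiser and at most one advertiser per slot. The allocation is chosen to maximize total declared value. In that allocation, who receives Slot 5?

Ridgeline receives Slot 5.

This is a one-to-one assignment (maximum-weight bipartite matching).
Optimal: Ridgeline→Slot 5 ($84), Delta→Slot 1 ($117), Kestrel→Slot 3 ($122), Summit→Slot 4 ($135), Iris→Slot 7 ($116) — total 84+117+122+135+116 = $574.
Column-greedy (each slot in turn goes to its best remaining advertiser) gives $532, worse by 42.
Next-best assignment: Ridgeline→Slot 7, Delta→Slot 1, Kestrel→Slot 3, Summit→Slot 4, Iris→Slot 5 = $561.
Swapping Delta↔Iris (Delta→Slot 7 $43, Iris→Slot 1 $20) loses 170.
Every other assignment is strictly worse.
Ridgeline's own top slot is Slot 7 ($148), but forcing Ridgeline→Slot 7 and reassigning the rest optimally gives only $561 — worse by 13.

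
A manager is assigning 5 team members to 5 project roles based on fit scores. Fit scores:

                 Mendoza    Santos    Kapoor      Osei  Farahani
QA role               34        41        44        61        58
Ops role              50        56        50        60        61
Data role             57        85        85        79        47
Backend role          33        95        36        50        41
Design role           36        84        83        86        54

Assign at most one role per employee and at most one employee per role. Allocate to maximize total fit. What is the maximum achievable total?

Optimal: Mendoza→Ops role (50 pts), Santos→Backend role (95 pts), Kapoor→Data role (85 pts), Osei→Design role (86 pts), Farahani→QA role (58 pts) — total 50+95+85+86+58 = 374 pts.
Column-greedy (each role in turn goes to its best remaining employee) gives 279 pts, worse by 95.
Checked against all permutations: 374 pts is optimal.

Maximum total: 374 pts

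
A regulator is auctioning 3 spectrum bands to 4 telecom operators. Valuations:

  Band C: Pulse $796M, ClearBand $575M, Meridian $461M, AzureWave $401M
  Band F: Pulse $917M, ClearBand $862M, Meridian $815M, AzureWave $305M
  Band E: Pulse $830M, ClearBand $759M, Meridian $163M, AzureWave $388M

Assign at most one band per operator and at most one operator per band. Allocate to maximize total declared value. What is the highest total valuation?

Optimal: Pulse→Band C ($796M), Meridian→Band F ($815M), ClearBand→Band E ($759M) — total 796+815+759 = $2370M.
Next-best assignment: ClearBand→Band C, Meridian→Band F, Pulse→Band E = $2220M.
No other one-to-one assignment exceeds $2370M.

Maximum total: $2370M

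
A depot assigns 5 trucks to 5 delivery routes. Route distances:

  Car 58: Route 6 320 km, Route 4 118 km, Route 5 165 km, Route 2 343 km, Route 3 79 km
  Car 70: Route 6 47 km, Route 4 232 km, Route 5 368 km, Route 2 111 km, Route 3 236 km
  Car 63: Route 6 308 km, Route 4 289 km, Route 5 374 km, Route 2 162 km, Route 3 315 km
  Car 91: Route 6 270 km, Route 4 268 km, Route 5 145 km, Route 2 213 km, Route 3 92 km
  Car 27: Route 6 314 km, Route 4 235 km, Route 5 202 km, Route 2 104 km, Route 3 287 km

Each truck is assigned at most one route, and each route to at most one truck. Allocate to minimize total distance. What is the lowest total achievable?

Minimum total: 621 km

This is the linear assignment problem.
Optimal: Car 58→Route 4 (118 km), Car 70→Route 6 (47 km), Car 63→Route 2 (162 km), Car 91→Route 3 (92 km), Car 27→Route 5 (202 km) — total 118+47+162+92+202 = 621 km.
Min-entry greedy (repeatedly take the single cheapest remaining cell) gives 664 km, worse by 43.
Every other assignment is strictly worse.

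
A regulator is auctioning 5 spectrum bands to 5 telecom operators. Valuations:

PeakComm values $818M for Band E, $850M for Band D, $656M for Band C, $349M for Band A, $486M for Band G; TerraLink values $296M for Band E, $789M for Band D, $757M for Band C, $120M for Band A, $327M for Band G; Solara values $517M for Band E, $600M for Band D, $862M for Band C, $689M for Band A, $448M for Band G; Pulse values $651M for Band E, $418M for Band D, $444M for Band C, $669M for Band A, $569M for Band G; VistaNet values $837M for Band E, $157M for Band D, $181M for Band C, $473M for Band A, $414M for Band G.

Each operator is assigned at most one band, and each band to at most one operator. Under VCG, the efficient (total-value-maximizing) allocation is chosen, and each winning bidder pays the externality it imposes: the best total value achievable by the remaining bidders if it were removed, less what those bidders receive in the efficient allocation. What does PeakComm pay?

PeakComm pays $305M.

Efficient allocation: PeakComm→Band D ($850M), TerraLink→Band C ($757M), Solara→Band A ($689M), Pulse→Band G ($569M), VistaNet→Band E ($837M); total welfare W = $3702M.
PeakComm receives Band D at value $850M, so the others get W − 850 = $2852M.
Without PeakComm: best allocation of the remaining 4 bidders over all 5 bands is TerraLink→Band D ($789M), Solara→Band C ($862M), Pulse→Band A ($669M), VistaNet→Band E ($837M), total $3157M.
VCG payment = (others' best without PeakComm) − (others' welfare with PeakComm) = 3157 − 2852 = $305M.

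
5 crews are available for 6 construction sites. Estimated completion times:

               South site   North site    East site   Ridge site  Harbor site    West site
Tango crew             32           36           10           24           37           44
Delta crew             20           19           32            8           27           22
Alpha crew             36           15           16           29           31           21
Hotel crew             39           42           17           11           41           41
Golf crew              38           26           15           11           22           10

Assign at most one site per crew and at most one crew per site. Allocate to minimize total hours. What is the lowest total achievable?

Minimum total: 66 hours

This is a one-to-one assignment (minimum-cost bipartite matching).
Optimal: Tango crew→East site (10 hours), Delta crew→South site (20 hours), Alpha crew→North site (15 hours), Hotel crew→Ridge site (11 hours), Golf crew→West site (10 hours) — total 10+20+15+11+10 = 66 hours.
Column-greedy (each site in turn goes to its cheapest remaining crew) gives 78 hours, worse by 12.
Swapping Hotel crew↔Tango crew (Hotel crew→East site 17 hours, Tango crew→Ridge site 24 hours) adds 20.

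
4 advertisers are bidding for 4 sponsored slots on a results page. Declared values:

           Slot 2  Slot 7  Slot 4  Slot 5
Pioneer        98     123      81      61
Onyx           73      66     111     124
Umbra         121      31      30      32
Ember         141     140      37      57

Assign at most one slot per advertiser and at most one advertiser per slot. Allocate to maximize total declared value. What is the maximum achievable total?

This is a one-to-one assignment (maximum-weight bipartite matching).
Optimal: Pioneer→Slot 4 ($81), Onyx→Slot 5 ($124), Umbra→Slot 2 ($121), Ember→Slot 7 ($140) — total 81+124+121+140 = $466.
Next-best assignment: Pioneer→Slot 5, Onyx→Slot 4, Umbra→Slot 2, Ember→Slot 7 = $433.

Max total: $466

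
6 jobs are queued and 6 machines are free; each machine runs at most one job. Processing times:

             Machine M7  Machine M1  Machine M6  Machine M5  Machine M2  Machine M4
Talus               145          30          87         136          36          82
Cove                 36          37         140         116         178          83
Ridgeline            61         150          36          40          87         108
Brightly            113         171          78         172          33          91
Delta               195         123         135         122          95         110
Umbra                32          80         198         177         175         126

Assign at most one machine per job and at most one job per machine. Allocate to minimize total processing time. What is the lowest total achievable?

Minimum total: 333 min

Optimal: Talus→Machine M2 (36 min), Cove→Machine M1 (37 min), Ridgeline→Machine M5 (40 min), Brightly→Machine M6 (78 min), Delta→Machine M4 (110 min), Umbra→Machine M7 (32 min) — total 36+37+40+78+110+32 = 333 min.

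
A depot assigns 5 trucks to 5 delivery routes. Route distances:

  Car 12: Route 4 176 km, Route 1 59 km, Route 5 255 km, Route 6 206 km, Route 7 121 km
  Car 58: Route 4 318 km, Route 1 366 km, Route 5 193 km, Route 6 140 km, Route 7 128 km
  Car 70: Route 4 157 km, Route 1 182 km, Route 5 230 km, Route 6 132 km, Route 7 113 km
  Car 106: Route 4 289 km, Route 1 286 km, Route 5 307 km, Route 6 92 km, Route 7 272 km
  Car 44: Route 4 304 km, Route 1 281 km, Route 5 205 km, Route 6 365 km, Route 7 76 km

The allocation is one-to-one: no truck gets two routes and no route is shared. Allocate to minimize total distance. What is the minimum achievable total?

Minimum total: 577 km

Optimal: Car 12→Route 1 (59 km), Car 58→Route 5 (193 km), Car 70→Route 4 (157 km), Car 106→Route 6 (92 km), Car 44→Route 7 (76 km) — total 59+193+157+92+76 = 577 km.
Row-greedy (each truck in turn takes its cheapest remaining route) gives 813 km, worse by 236.
No other one-to-one assignment undercuts 577 km.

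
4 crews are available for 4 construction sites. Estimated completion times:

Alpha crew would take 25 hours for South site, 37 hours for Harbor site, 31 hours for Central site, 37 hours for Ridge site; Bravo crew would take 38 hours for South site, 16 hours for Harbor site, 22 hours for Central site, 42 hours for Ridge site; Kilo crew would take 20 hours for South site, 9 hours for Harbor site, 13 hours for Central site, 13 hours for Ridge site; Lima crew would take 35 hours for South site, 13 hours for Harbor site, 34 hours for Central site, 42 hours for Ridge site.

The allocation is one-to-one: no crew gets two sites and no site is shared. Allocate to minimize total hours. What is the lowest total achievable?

Optimal: Alpha crew→South site (25 hours), Bravo crew→Central site (22 hours), Kilo crew→Ridge site (13 hours), Lima crew→Harbor site (13 hours) — total 25+22+13+13 = 73 hours.
Column-greedy (each site in turn goes to its cheapest remaining crew) gives 92 hours, worse by 19.
Next-best assignment: Alpha crew→South site, Bravo crew→Harbor site, Kilo crew→Ridge site, Lima crew→Central site = 88 hours.
Every other assignment is strictly worse.

Minimum total: 73 hours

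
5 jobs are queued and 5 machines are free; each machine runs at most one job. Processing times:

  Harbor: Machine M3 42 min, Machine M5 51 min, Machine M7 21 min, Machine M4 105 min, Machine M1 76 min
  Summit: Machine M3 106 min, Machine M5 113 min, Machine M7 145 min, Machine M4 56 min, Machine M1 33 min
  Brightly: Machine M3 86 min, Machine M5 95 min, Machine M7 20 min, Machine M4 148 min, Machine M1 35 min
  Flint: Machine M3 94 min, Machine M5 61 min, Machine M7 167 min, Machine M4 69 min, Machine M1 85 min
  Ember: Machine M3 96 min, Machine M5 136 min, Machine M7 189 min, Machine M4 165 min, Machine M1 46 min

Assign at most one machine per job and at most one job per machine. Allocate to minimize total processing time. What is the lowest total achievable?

Minimum total: 225 min

Optimal: Harbor→Machine M3 (42 min), Summit→Machine M4 (56 min), Brightly→Machine M7 (20 min), Flint→Machine M5 (61 min), Ember→Machine M1 (46 min) — total 42+56+20+61+46 = 225 min.
Min-entry greedy (repeatedly take the single cheapest remaining cell) gives 321 min, worse by 96.
Next-best assignment: Harbor→Machine M5, Summit→Machine M4, Brightly→Machine M7, Flint→Machine M3, Ember→Machine M1 = 267 min.
Checked against all permutations: 225 min is optimal.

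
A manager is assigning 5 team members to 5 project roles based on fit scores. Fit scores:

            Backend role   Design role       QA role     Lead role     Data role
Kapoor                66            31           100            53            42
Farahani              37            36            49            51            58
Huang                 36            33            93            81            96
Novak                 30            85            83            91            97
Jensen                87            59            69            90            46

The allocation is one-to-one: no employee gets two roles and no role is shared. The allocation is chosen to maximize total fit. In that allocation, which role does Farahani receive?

Optimal: Kapoor→QA role (100 pts), Farahani→Lead role (51 pts), Huang→Data role (96 pts), Novak→Design role (85 pts), Jensen→Backend role (87 pts) — total 100+51+96+85+87 = 419 pts.
Next-best assignment: Kapoor→QA role, Farahani→Data role, Huang→Lead role, Novak→Design role, Jensen→Backend role = 411 pts.
No other one-to-one assignment exceeds 419 pts.
Farahani's own top role is Data role (58 pts), but forcing Farahani→Data role and reassigning the rest optimally gives only 411 pts — worse by 8.

Farahani receives Lead role.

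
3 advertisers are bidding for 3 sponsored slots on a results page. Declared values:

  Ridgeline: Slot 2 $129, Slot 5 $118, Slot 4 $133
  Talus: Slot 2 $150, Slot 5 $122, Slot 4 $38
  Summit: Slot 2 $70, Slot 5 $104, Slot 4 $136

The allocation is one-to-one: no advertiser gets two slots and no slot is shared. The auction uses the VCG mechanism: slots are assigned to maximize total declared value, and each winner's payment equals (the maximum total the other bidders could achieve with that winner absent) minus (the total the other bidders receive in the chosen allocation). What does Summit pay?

Efficient allocation: Ridgeline→Slot 5 ($118), Talus→Slot 2 ($150), Summit→Slot 4 ($136); total welfare W = $404.
Summit receives Slot 4 at value $136, so the others get W − 136 = $268.
Without Summit: best allocation of the remaining 2 bidders over all 3 slots is Ridgeline→Slot 4 ($133), Talus→Slot 2 ($150), total $283.
VCG payment = (others' best without Summit) − (others' welfare with Summit) = 283 − 268 = $15.

Summit pays $15.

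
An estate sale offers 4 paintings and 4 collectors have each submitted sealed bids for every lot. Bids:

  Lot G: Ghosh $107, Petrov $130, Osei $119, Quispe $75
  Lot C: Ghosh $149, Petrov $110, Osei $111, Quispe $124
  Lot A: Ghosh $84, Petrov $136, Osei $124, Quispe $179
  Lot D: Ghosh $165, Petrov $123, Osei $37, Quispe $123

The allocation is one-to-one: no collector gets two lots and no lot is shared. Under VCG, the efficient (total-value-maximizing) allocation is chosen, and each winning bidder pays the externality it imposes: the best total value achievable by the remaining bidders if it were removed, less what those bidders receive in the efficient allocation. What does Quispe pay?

Efficient allocation: Ghosh→Lot D ($165), Petrov→Lot G ($130), Osei→Lot C ($111), Quispe→Lot A ($179); total welfare W = $585.
Quispe receives Lot A at value $179, so the others get W − 179 = $406.
Without Quispe: best allocation of the remaining 3 bidders over all 4 lots is Ghosh→Lot D ($165), Petrov→Lot A ($136), Osei→Lot G ($119), total $420.
VCG payment = (others' best without Quispe) − (others' welfare with Quispe) = 420 − 406 = $14.

Quispe pays $14.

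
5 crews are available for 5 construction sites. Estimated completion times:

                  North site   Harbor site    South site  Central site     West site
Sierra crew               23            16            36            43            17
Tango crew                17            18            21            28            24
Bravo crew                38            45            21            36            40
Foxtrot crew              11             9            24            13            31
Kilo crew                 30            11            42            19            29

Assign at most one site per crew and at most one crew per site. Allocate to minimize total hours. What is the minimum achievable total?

Optimal: Sierra crew→West site (17 hours), Tango crew→North site (17 hours), Bravo crew→South site (21 hours), Foxtrot crew→Central site (13 hours), Kilo crew→Harbor site (11 hours) — total 17+17+21+13+11 = 79 hours.
Swapping Tango crew↔Foxtrot crew (Tango crew→Central site 28 hours, Foxtrot crew→North site 11 hours) adds 9.

Min total: 79 hours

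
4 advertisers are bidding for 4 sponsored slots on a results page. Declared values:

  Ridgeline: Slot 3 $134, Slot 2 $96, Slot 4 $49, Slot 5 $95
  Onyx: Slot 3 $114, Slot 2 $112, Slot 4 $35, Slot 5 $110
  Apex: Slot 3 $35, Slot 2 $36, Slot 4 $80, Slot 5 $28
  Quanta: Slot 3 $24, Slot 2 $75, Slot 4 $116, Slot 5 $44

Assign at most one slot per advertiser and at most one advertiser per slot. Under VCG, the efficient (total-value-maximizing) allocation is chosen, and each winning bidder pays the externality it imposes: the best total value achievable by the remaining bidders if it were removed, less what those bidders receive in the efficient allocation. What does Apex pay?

Apex pays $43.

Efficient allocation: Ridgeline→Slot 3 ($134), Onyx→Slot 5 ($110), Apex→Slot 4 ($80), Quanta→Slot 2 ($75); total welfare W = $399.
Apex receives Slot 4 at value $80, so the others get W − 80 = $319.
Without Apex: best allocation of the remaining 3 bidders over all 4 slots is Ridgeline→Slot 3 ($134), Onyx→Slot 2 ($112), Quanta→Slot 4 ($116), total $362.
VCG payment = (others' best without Apex) − (others' welfare with Apex) = 362 − 319 = $43.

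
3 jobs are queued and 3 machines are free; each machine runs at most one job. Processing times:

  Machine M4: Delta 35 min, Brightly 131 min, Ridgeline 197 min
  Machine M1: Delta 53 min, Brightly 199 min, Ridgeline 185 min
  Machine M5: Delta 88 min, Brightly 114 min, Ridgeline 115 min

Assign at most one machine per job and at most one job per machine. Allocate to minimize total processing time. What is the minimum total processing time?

This is the linear assignment problem.
Optimal: Delta→Machine M1 (53 min), Brightly→Machine M4 (131 min), Ridgeline→Machine M5 (115 min) — total 53+131+115 = 299 min.
Column-greedy (each machine in turn goes to its cheapest remaining job) gives 334 min, worse by 35.
Next-best assignment: Delta→Machine M4, Brightly→Machine M5, Ridgeline→Machine M1 = 334 min.
Swapping Delta↔Brightly (Delta→Machine M4 35 min, Brightly→Machine M1 199 min) adds 50.

Minimum total: 299 min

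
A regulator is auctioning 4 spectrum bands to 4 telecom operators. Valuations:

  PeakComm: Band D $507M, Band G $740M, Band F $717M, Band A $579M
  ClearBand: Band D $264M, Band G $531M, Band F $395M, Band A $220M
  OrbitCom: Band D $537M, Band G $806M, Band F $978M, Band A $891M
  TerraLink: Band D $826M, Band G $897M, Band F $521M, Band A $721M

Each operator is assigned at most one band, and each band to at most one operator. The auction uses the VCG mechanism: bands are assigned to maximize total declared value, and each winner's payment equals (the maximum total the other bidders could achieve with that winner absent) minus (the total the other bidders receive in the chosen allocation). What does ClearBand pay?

ClearBand pays $110M.

Efficient allocation: PeakComm→Band F ($717M), ClearBand→Band G ($531M), OrbitCom→Band A ($891M), TerraLink→Band D ($826M); total welfare W = $2965M.
ClearBand receives Band G at value $531M, so the others get W − 531 = $2434M.
Without ClearBand: best allocation of the remaining 3 bidders over all 4 bands is PeakComm→Band G ($740M), OrbitCom→Band F ($978M), TerraLink→Band D ($826M), total $2544M.
VCG payment = (others' best without ClearBand) − (others' welfare with ClearBand) = 2544 − 2434 = $110M.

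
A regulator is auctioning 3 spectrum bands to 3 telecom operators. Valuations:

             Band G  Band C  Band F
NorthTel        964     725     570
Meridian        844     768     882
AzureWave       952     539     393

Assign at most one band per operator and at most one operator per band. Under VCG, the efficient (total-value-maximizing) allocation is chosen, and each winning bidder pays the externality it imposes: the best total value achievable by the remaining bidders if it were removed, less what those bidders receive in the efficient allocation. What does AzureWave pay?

Efficient allocation: NorthTel→Band C ($725M), Meridian→Band F ($882M), AzureWave→Band G ($952M); total welfare W = $2559M.
AzureWave receives Band G at value $952M, so the others get W − 952 = $1607M.
Without AzureWave: best allocation of the remaining 2 bidders over all 3 bands is NorthTel→Band G ($964M), Meridian→Band F ($882M), total $1846M.
VCG payment = (others' best without AzureWave) − (others' welfare with AzureWave) = 1846 − 1607 = $239M.

AzureWave pays $239M.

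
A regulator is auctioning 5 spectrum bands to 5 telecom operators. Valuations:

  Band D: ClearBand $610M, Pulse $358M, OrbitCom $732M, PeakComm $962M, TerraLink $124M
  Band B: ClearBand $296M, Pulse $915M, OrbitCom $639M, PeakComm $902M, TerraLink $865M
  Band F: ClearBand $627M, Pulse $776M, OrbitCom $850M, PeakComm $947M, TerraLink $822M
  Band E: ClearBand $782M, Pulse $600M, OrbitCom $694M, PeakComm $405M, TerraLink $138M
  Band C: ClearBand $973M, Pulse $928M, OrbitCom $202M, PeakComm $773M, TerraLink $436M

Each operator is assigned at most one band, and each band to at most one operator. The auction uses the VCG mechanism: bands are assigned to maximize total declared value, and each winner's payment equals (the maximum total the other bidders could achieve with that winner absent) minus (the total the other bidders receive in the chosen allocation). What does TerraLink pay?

Efficient allocation: ClearBand→Band E ($782M), Pulse→Band C ($928M), OrbitCom→Band F ($850M), PeakComm→Band D ($962M), TerraLink→Band B ($865M); total welfare W = $4387M.
TerraLink receives Band B at value $865M, so the others get W − 865 = $3522M.
Without TerraLink: best allocation of the remaining 4 bidders over all 5 bands is ClearBand→Band C ($973M), Pulse→Band B ($915M), OrbitCom→Band F ($850M), PeakComm→Band D ($962M), total $3700M.
VCG payment = (others' best without TerraLink) − (others' welfare with TerraLink) = 3700 − 3522 = $178M.

TerraLink pays $178M.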